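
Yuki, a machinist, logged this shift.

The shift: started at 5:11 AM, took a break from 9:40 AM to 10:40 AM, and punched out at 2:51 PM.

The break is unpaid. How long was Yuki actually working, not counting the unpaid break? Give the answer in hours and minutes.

8 h 40 min

The shift: 5:11 AM–2:51 PM = 9 h 40 min; less 60 min break → 8 h 40 min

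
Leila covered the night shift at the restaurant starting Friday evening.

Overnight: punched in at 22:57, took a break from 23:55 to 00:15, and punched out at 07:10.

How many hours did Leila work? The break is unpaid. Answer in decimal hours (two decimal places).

7.88 hours

Overnight: 22:57 → midnight = 1 h 3 min; midnight → 07:10 = 7 h 10 min; span 8 h 13 min; less 20 min break → 7 h 53 min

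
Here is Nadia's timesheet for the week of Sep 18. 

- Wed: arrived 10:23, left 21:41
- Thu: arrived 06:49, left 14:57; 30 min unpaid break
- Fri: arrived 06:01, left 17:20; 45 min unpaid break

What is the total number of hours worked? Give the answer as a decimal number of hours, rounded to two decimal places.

Wed: 10:23–21:41 = 11 h 18 min
Thu: 06:49–14:57 = 8 h 8 min; less 30 min break → 7 h 38 min
Fri: 06:01–17:20 = 11 h 19 min; less 45 min break → 10 h 34 min
Total: 11 h 18 min + 7 h 38 min + 10 h 34 min = 29 h 30 min.

29.50 hours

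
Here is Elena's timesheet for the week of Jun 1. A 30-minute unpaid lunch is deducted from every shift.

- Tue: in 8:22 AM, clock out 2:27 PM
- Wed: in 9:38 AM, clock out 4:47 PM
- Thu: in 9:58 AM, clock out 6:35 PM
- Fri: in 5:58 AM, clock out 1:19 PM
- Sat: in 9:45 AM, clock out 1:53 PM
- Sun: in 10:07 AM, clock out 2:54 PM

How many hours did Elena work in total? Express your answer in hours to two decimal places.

35.12 hours

Tue: 8:22 AM–2:27 PM = 6 h 5 min; less 30 min break → 5 h 35 min
Wed: 9:38 AM–4:47 PM = 7 h 9 min; less 30 min break → 6 h 39 min
Thu: 9:58 AM–6:35 PM = 8 h 37 min; less 30 min break → 8 h 7 min
Fri: 5:58 AM–1:19 PM = 7 h 21 min; less 30 min break → 6 h 51 min
Sat: 9:45 AM–1:53 PM = 4 h 8 min; less 30 min break → 3 h 38 min
Sun: 10:07 AM–2:54 PM = 4 h 47 min; less 30 min break → 4 h 17 min
Total: 5 h 35 min + 6 h 39 min + 8 h 7 min + 6 h 51 min + 3 h 38 min + 4 h 17 min = 35 h 7 min.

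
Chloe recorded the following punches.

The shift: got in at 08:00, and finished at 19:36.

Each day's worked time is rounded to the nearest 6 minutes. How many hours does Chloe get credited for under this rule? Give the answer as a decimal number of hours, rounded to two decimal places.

The shift: 08:00–19:36 = 11 h 36 min → rounds to 11 h 36 min

11.60 hours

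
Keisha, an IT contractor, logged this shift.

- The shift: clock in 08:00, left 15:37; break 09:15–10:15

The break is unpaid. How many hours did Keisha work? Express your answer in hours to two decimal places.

The shift: 08:00–15:37 = 7 h 37 min; less 60 min break → 6 h 37 min

6.62 hours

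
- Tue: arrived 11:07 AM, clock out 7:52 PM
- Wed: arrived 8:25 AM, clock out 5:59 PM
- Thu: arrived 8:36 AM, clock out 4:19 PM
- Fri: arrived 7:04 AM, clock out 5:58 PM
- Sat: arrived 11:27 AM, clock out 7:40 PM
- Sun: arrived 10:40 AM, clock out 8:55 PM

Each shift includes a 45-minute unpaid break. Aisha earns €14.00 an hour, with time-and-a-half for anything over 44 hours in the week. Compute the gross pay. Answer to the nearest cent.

€760.90

Tue: 11:07 AM–7:52 PM = 8 h 45 min; less 45 min break → 8 h 0 min
Wed: 8:25 AM–5:59 PM = 9 h 34 min; less 45 min break → 8 h 49 min
Thu: 8:36 AM–4:19 PM = 7 h 43 min; less 45 min break → 6 h 58 min
Fri: 7:04 AM–5:58 PM = 10 h 54 min; less 45 min break → 10 h 9 min
Sat: 11:27 AM–7:40 PM = 8 h 13 min; less 45 min break → 7 h 28 min
Sun: 10:40 AM–8:55 PM = 10 h 15 min; less 45 min break → 9 h 30 min
Total worked: 50 h 54 min = 3054 min.
Regular 44 h 0 min = 2640 min at €14.00/h; overtime 6 h 54 min = 414 min at €21.00/h.
Pay = (2640 × €14.00 + 414 × €21.00) ÷ 60 = €760.90.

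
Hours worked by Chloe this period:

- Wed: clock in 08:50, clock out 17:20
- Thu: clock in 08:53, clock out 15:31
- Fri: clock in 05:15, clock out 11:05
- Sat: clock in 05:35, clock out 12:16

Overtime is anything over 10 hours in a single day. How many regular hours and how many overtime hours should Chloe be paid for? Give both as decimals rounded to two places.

Wed: 08:50–17:20 = 8 h 30 min
Thu: 08:53–15:31 = 6 h 38 min
Fri: 05:15–11:05 = 5 h 50 min
Sat: 05:35–12:16 = 6 h 41 min
Wed reg 8 h 30 min / OT 0 h 0 min; Thu reg 6 h 38 min / OT 0 h 0 min; Fri reg 5 h 50 min / OT 0 h 0 min; Sat reg 6 h 41 min / OT 0 h 0 min.
Totals: regular 27 h 39 min, overtime 0 h 0 min.

Regular 27.65 hours, overtime 0.00 hours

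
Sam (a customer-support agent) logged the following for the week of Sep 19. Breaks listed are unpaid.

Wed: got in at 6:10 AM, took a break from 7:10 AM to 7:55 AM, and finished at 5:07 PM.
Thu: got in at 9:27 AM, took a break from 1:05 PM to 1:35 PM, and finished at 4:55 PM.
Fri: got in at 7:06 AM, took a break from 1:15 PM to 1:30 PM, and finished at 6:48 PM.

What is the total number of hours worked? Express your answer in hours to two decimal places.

Wed: 6:10 AM–5:07 PM = 10 h 57 min; less 45 min break → 10 h 12 min
Thu: 9:27 AM–4:55 PM = 7 h 28 min; less 30 min break → 6 h 58 min
Fri: 7:06 AM–6:48 PM = 11 h 42 min; less 15 min break → 11 h 27 min
Total: 10 h 12 min + 6 h 58 min + 11 h 27 min = 28 h 37 min.

28.62 hours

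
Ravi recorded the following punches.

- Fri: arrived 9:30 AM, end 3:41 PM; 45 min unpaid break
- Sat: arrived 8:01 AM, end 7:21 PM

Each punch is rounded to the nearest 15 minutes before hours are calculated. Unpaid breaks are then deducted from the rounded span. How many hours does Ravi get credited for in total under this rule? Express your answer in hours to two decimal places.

16.75 hours

Fri: in 9:30 AM→9:30 AM, out 3:41 PM→3:45 PM; 6 h 15 min − 45 min = 5 h 30 min
Sat: in 8:01 AM→8:00 AM, out 7:21 PM→7:15 PM; 11 h 15 min
Total credited: 16 h 45 min.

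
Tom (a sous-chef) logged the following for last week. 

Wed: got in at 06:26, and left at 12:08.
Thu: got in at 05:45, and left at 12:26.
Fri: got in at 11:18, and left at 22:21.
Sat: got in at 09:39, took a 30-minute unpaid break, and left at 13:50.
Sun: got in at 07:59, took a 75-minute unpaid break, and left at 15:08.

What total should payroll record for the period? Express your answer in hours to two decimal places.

Wed: 06:26–12:08 = 5 h 42 min
Thu: 05:45–12:26 = 6 h 41 min
Fri: 11:18–22:21 = 11 h 3 min
Sat: 09:39–13:50 = 4 h 11 min; less 30 min break → 3 h 41 min
Sun: 07:59–15:08 = 7 h 9 min; less 75 min break → 5 h 54 min
Total: 5 h 42 min + 6 h 41 min + 11 h 3 min + 3 h 41 min + 5 h 54 min = 33 h 1 min.

33.02 hours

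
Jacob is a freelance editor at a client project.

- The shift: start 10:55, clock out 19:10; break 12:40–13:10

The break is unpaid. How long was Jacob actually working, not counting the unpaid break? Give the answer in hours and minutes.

The shift: 10:55–19:10 = 8 h 15 min; less 30 min break → 7 h 45 min

7 h 45 min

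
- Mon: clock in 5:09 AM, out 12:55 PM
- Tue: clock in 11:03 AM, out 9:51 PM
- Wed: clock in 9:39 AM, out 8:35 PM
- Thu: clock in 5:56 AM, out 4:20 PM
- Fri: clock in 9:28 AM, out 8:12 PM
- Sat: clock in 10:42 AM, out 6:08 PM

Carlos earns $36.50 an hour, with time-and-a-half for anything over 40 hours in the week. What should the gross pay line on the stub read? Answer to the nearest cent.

Mon: 5:09 AM–12:55 PM = 7 h 46 min
Tue: 11:03 AM–9:51 PM = 10 h 48 min
Wed: 9:39 AM–8:35 PM = 10 h 56 min
Thu: 5:56 AM–4:20 PM = 10 h 24 min
Fri: 9:28 AM–8:12 PM = 10 h 44 min
Sat: 10:42 AM–6:08 PM = 7 h 26 min
Total worked: 58 h 4 min = 3484 min.
Regular 40 h 0 min = 2400 min at $36.50/h; overtime 18 h 4 min = 1084 min at $54.75/h.
Pay = (2400 × $36.50 + 1084 × $54.75) ÷ 60 = $2449.15.

$2449.15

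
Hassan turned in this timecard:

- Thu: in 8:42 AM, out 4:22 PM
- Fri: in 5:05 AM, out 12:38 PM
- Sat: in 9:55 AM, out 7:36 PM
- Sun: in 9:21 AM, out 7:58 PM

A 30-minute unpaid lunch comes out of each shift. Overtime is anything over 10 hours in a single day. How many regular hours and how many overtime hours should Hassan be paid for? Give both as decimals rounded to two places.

Thu: 8:42 AM–4:22 PM = 7 h 40 min; less 30 min break → 7 h 10 min
Fri: 5:05 AM–12:38 PM = 7 h 33 min; less 30 min break → 7 h 3 min
Sat: 9:55 AM–7:36 PM = 9 h 41 min; less 30 min break → 9 h 11 min
Sun: 9:21 AM–7:58 PM = 10 h 37 min; less 30 min break → 10 h 7 min
Thu reg 7 h 10 min / OT 0 h 0 min; Fri reg 7 h 3 min / OT 0 h 0 min; Sat reg 9 h 11 min / OT 0 h 0 min; Sun reg 10 h 0 min / OT 0 h 7 min.
Totals: regular 33 h 24 min, overtime 0 h 7 min.

Regular 33.40 hours, overtime 0.12 hours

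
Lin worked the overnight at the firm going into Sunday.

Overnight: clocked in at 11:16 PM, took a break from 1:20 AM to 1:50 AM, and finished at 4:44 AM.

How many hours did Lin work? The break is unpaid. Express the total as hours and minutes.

Overnight: 11:16 PM → midnight = 0 h 44 min; midnight → 4:44 AM = 4 h 44 min; span 5 h 28 min; less 30 min break → 4 h 58 min

4 h 58 min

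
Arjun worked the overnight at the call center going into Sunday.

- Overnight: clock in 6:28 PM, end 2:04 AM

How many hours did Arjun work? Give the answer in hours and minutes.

Overnight: 6:28 PM → midnight = 5 h 32 min; midnight → 2:04 AM = 2 h 4 min; span 7 h 36 min

7 h 36 min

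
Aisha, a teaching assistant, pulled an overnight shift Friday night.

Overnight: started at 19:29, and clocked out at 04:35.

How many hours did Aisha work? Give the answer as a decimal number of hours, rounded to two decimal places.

Overnight: 19:29 → midnight = 4 h 31 min; midnight → 04:35 = 4 h 35 min; span 9 h 6 min

9.10 hours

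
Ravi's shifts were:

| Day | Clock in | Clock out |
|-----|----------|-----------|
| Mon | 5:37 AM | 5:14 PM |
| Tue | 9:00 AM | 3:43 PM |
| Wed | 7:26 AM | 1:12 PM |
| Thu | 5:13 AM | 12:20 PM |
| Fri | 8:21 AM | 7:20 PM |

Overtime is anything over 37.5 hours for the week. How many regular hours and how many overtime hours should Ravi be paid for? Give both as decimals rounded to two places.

Mon: 5:37 AM–5:14 PM = 11 h 37 min
Tue: 9:00 AM–3:43 PM = 6 h 43 min
Wed: 7:26 AM–1:12 PM = 5 h 46 min
Thu: 5:13 AM–12:20 PM = 7 h 7 min
Fri: 8:21 AM–7:20 PM = 10 h 59 min
Total worked: 42 h 12 min = 42.20 h.
Threshold 37.5 h → overtime 4 h 42 min, regular 37 h 30 min.

Regular 37.50 hours, overtime 4.70 hours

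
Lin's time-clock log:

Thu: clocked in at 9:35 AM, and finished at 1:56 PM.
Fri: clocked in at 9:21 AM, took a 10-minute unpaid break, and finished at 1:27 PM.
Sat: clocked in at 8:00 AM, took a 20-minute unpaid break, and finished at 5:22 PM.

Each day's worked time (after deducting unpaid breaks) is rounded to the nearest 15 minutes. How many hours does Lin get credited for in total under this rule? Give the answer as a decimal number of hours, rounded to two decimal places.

17.25 hours

Thu: 9:35 AM–1:56 PM = 4 h 21 min → rounds to 4 h 15 min
Fri: 9:21 AM–1:27 PM = 4 h 6 min − 10 min = 3 h 56 min → rounds to 4 h 0 min
Sat: 8:00 AM–5:22 PM = 9 h 22 min − 20 min = 9 h 2 min → rounds to 9 h 0 min
Total credited: 17 h 15 min.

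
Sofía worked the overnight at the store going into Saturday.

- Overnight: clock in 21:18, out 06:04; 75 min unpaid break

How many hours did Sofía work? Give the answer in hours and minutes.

7 h 31 min

Overnight: 21:18 → midnight = 2 h 42 min; midnight → 06:04 = 6 h 4 min; span 8 h 46 min; less 75 min break → 7 h 31 min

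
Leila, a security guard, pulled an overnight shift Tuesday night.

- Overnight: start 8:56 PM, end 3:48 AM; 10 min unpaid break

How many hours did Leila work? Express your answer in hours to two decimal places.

Overnight: 8:56 PM → midnight = 3 h 4 min; midnight → 3:48 AM = 3 h 48 min; span 6 h 52 min; less 10 min break → 6 h 42 min

6.70 hours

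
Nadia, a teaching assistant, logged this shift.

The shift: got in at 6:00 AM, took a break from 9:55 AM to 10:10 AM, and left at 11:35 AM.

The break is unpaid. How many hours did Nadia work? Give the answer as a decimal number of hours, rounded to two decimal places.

The shift: 6:00 AM–11:35 AM = 5 h 35 min; less 15 min break → 5 h 20 min

5.33 hours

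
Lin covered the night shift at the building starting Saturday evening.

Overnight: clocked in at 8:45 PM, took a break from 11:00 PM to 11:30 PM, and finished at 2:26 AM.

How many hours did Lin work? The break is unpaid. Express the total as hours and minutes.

Overnight: 8:45 PM → midnight = 3 h 15 min; midnight → 2:26 AM = 2 h 26 min; span 5 h 41 min; less 30 min break → 5 h 11 min

5 h 11 min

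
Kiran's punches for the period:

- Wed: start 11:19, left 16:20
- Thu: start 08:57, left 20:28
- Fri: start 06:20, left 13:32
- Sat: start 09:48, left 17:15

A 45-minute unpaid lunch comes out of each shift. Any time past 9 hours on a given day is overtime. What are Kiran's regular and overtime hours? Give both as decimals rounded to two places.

Wed: 11:19–16:20 = 5 h 1 min; less 45 min break → 4 h 16 min
Thu: 08:57–20:28 = 11 h 31 min; less 45 min break → 10 h 46 min
Fri: 06:20–13:32 = 7 h 12 min; less 45 min break → 6 h 27 min
Sat: 09:48–17:15 = 7 h 27 min; less 45 min break → 6 h 42 min
Wed reg 4 h 16 min / OT 0 h 0 min; Thu reg 9 h 0 min / OT 1 h 46 min; Fri reg 6 h 27 min / OT 0 h 0 min; Sat reg 6 h 42 min / OT 0 h 0 min.
Totals: regular 26 h 25 min, overtime 1 h 46 min.

Regular 26.42 hours, overtime 1.77 hours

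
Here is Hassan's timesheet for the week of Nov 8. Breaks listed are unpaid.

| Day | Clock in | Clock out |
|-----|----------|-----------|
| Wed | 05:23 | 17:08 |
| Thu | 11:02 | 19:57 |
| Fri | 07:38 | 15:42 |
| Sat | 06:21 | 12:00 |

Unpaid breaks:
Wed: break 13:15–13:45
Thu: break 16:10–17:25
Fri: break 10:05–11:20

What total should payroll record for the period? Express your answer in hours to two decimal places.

Wed: 05:23–17:08 = 11 h 45 min; less 30 min break → 11 h 15 min
Thu: 11:02–19:57 = 8 h 55 min; less 75 min break → 7 h 40 min
Fri: 07:38–15:42 = 8 h 4 min; less 75 min break → 6 h 49 min
Sat: 06:21–12:00 = 5 h 39 min
Total: 11 h 15 min + 7 h 40 min + 6 h 49 min + 5 h 39 min = 31 h 23 min.

31.38 hours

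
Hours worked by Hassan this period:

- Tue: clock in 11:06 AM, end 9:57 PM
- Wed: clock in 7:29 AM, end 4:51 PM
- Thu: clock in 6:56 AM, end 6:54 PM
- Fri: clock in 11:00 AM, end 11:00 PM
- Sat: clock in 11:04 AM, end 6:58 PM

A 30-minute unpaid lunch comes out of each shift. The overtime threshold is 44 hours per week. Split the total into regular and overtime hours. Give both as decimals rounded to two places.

Tue: 11:06 AM–9:57 PM = 10 h 51 min; less 30 min break → 10 h 21 min
Wed: 7:29 AM–4:51 PM = 9 h 22 min; less 30 min break → 8 h 52 min
Thu: 6:56 AM–6:54 PM = 11 h 58 min; less 30 min break → 11 h 28 min
Fri: 11:00 AM–11:00 PM = 12 h 0 min; less 30 min break → 11 h 30 min
Sat: 11:04 AM–6:58 PM = 7 h 54 min; less 30 min break → 7 h 24 min
Total worked: 49 h 35 min = 49.58 h.
Threshold 44 h → overtime 5 h 35 min, regular 44 h 0 min.

Regular 44.00 hours, overtime 5.58 hours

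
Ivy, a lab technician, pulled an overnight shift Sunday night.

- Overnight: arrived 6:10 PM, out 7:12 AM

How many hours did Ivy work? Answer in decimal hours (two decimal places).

Overnight: 6:10 PM → midnight = 5 h 50 min; midnight → 7:12 AM = 7 h 12 min; span 13 h 2 min

13.03 hours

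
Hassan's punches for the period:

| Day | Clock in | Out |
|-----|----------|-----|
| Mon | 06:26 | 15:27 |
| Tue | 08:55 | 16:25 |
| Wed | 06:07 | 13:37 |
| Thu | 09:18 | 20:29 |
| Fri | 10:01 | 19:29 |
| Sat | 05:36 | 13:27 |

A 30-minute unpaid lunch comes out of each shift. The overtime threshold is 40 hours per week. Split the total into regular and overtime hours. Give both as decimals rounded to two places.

Regular 40.00 hours, overtime 9.52 hours

Mon: 06:26–15:27 = 9 h 1 min; less 30 min break → 8 h 31 min
Tue: 08:55–16:25 = 7 h 30 min; less 30 min break → 7 h 0 min
Wed: 06:07–13:37 = 7 h 30 min; less 30 min break → 7 h 0 min
Thu: 09:18–20:29 = 11 h 11 min; less 30 min break → 10 h 41 min
Fri: 10:01–19:29 = 9 h 28 min; less 30 min break → 8 h 58 min
Sat: 05:36–13:27 = 7 h 51 min; less 30 min break → 7 h 21 min
Total worked: 49 h 31 min = 49.52 h.
Threshold 40 h → overtime 9 h 31 min, regular 40 h 0 min.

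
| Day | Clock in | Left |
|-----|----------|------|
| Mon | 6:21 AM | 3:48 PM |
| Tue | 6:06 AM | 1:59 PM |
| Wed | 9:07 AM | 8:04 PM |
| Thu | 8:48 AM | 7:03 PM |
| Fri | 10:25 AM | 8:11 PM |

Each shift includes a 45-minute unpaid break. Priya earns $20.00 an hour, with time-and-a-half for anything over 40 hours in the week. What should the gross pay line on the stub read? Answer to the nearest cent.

Mon: 6:21 AM–3:48 PM = 9 h 27 min; less 45 min break → 8 h 42 min
Tue: 6:06 AM–1:59 PM = 7 h 53 min; less 45 min break → 7 h 8 min
Wed: 9:07 AM–8:04 PM = 10 h 57 min; less 45 min break → 10 h 12 min
Thu: 8:48 AM–7:03 PM = 10 h 15 min; less 45 min break → 9 h 30 min
Fri: 10:25 AM–8:11 PM = 9 h 46 min; less 45 min break → 9 h 1 min
Total worked: 44 h 33 min = 2673 min.
Regular 40 h 0 min = 2400 min at $20.00/h; overtime 4 h 33 min = 273 min at $30.00/h.
Pay = (2400 × $20.00 + 273 × $30.00) ÷ 60 = $936.50.

$936.50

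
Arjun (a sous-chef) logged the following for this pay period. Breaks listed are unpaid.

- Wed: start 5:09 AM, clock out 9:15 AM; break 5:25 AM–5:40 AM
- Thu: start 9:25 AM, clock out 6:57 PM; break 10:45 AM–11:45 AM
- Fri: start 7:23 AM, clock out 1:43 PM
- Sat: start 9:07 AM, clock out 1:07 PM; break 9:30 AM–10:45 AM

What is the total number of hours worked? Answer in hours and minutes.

Wed: 5:09 AM–9:15 AM = 4 h 6 min; less 15 min break → 3 h 51 min
Thu: 9:25 AM–6:57 PM = 9 h 32 min; less 60 min break → 8 h 32 min
Fri: 7:23 AM–1:43 PM = 6 h 20 min
Sat: 9:07 AM–1:07 PM = 4 h 0 min; less 75 min break → 2 h 45 min
Total: 3 h 51 min + 8 h 32 min + 6 h 20 min + 2 h 45 min = 21 h 28 min.

21 h 28 min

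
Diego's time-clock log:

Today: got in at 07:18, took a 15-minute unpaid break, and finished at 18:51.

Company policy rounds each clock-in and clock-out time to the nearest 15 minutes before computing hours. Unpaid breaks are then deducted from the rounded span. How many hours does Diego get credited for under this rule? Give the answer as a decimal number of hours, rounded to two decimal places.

Today: in 07:18→07:15, out 18:51→18:45; 11 h 30 min − 15 min = 11 h 15 min

11.25 hours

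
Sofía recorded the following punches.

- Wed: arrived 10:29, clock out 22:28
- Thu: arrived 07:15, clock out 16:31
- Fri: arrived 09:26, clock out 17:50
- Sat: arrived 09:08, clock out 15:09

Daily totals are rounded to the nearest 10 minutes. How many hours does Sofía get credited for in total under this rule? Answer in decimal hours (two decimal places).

35.67 hours

Wed: 10:29–22:28 = 11 h 59 min → rounds to 12 h 0 min
Thu: 07:15–16:31 = 9 h 16 min → rounds to 9 h 20 min
Fri: 09:26–17:50 = 8 h 24 min → rounds to 8 h 20 min
Sat: 09:08–15:09 = 6 h 1 min → rounds to 6 h 0 min
Total credited: 35 h 40 min.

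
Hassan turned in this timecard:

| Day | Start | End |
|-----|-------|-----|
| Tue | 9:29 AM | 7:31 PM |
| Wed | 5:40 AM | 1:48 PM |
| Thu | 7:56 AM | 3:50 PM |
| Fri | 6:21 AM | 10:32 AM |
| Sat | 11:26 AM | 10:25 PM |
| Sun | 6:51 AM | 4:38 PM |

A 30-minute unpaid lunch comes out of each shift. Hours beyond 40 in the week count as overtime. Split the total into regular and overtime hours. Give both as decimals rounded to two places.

Tue: 9:29 AM–7:31 PM = 10 h 2 min; less 30 min break → 9 h 32 min
Wed: 5:40 AM–1:48 PM = 8 h 8 min; less 30 min break → 7 h 38 min
Thu: 7:56 AM–3:50 PM = 7 h 54 min; less 30 min break → 7 h 24 min
Fri: 6:21 AM–10:32 AM = 4 h 11 min; less 30 min break → 3 h 41 min
Sat: 11:26 AM–10:25 PM = 10 h 59 min; less 30 min break → 10 h 29 min
Sun: 6:51 AM–4:38 PM = 9 h 47 min; less 30 min break → 9 h 17 min
Total worked: 48 h 1 min = 48.02 h.
Threshold 40 h → overtime 8 h 1 min, regular 40 h 0 min.

Regular 40.00 hours, overtime 8.02 hours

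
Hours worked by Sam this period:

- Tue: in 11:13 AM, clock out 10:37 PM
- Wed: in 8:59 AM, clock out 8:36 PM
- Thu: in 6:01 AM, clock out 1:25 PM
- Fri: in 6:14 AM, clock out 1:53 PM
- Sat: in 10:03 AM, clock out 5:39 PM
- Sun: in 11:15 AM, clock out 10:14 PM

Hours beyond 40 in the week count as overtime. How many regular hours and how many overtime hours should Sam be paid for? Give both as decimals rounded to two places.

Tue: 11:13 AM–10:37 PM = 11 h 24 min
Wed: 8:59 AM–8:36 PM = 11 h 37 min
Thu: 6:01 AM–1:25 PM = 7 h 24 min
Fri: 6:14 AM–1:53 PM = 7 h 39 min
Sat: 10:03 AM–5:39 PM = 7 h 36 min
Sun: 11:15 AM–10:14 PM = 10 h 59 min
Total worked: 56 h 39 min = 56.65 h.
Threshold 40 h → overtime 16 h 39 min, regular 40 h 0 min.

Regular 40.00 hours, overtime 16.65 hours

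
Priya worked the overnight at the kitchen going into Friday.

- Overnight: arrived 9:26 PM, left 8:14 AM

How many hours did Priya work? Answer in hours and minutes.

Overnight: 9:26 PM → midnight = 2 h 34 min; midnight → 8:14 AM = 8 h 14 min; span 10 h 48 min

10 h 48 min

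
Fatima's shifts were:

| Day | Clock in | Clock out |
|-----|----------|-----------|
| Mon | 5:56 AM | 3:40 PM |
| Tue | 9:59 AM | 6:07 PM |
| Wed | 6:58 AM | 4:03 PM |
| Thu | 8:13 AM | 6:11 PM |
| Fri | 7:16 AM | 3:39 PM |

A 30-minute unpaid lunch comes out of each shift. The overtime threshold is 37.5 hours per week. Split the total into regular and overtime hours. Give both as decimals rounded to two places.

Mon: 5:56 AM–3:40 PM = 9 h 44 min; less 30 min break → 9 h 14 min
Tue: 9:59 AM–6:07 PM = 8 h 8 min; less 30 min break → 7 h 38 min
Wed: 6:58 AM–4:03 PM = 9 h 5 min; less 30 min break → 8 h 35 min
Thu: 8:13 AM–6:11 PM = 9 h 58 min; less 30 min break → 9 h 28 min
Fri: 7:16 AM–3:39 PM = 8 h 23 min; less 30 min break → 7 h 53 min
Total worked: 42 h 48 min = 42.80 h.
Threshold 37.5 h → overtime 5 h 18 min, regular 37 h 30 min.

Regular 37.50 hours, overtime 5.30 hours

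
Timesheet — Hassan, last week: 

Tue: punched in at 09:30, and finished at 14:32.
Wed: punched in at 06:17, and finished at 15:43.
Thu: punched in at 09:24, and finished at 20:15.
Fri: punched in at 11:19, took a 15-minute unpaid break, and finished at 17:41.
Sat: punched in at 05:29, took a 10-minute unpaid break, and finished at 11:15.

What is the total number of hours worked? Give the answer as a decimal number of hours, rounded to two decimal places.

37.03 hours

Tue: 09:30–14:32 = 5 h 2 min
Wed: 06:17–15:43 = 9 h 26 min
Thu: 09:24–20:15 = 10 h 51 min
Fri: 11:19–17:41 = 6 h 22 min; less 15 min break → 6 h 7 min
Sat: 05:29–11:15 = 5 h 46 min; less 10 min break → 5 h 36 min
Total: 5 h 2 min + 9 h 26 min + 10 h 51 min + 6 h 7 min + 5 h 36 min = 37 h 2 min.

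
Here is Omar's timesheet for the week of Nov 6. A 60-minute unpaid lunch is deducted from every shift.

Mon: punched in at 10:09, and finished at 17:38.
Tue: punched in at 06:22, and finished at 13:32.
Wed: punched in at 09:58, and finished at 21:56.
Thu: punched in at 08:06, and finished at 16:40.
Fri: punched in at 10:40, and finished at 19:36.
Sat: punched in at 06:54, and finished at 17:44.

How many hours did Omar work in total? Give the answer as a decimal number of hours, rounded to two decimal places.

Mon: 10:09–17:38 = 7 h 29 min; less 60 min break → 6 h 29 min
Tue: 06:22–13:32 = 7 h 10 min; less 60 min break → 6 h 10 min
Wed: 09:58–21:56 = 11 h 58 min; less 60 min break → 10 h 58 min
Thu: 08:06–16:40 = 8 h 34 min; less 60 min break → 7 h 34 min
Fri: 10:40–19:36 = 8 h 56 min; less 60 min break → 7 h 56 min
Sat: 06:54–17:44 = 10 h 50 min; less 60 min break → 9 h 50 min
Total: 6 h 29 min + 6 h 10 min + 10 h 58 min + 7 h 34 min + 7 h 56 min + 9 h 50 min = 48 h 57 min.

48.95 hours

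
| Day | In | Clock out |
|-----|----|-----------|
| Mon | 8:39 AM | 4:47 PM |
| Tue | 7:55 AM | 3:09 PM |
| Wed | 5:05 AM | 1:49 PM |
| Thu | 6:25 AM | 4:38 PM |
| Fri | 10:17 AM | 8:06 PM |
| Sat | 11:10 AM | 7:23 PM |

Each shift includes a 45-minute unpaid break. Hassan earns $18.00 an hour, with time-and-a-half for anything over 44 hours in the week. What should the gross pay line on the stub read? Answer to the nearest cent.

Mon: 8:39 AM–4:47 PM = 8 h 8 min; less 45 min break → 7 h 23 min
Tue: 7:55 AM–3:09 PM = 7 h 14 min; less 45 min break → 6 h 29 min
Wed: 5:05 AM–1:49 PM = 8 h 44 min; less 45 min break → 7 h 59 min
Thu: 6:25 AM–4:38 PM = 10 h 13 min; less 45 min break → 9 h 28 min
Fri: 10:17 AM–8:06 PM = 9 h 49 min; less 45 min break → 9 h 4 min
Sat: 11:10 AM–7:23 PM = 8 h 13 min; less 45 min break → 7 h 28 min
Total worked: 47 h 51 min = 2871 min.
Regular 44 h 0 min = 2640 min at $18.00/h; overtime 3 h 51 min = 231 min at $27.00/h.
Pay = (2640 × $18.00 + 231 × $27.00) ÷ 60 = $895.95.

$895.95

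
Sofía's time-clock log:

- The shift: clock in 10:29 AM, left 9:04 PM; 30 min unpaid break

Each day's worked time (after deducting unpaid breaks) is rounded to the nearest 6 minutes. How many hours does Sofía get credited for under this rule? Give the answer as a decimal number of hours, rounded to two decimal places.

The shift: 10:29 AM–9:04 PM = 10 h 35 min − 30 min = 10 h 5 min → rounds to 10 h 6 min

10.10 hours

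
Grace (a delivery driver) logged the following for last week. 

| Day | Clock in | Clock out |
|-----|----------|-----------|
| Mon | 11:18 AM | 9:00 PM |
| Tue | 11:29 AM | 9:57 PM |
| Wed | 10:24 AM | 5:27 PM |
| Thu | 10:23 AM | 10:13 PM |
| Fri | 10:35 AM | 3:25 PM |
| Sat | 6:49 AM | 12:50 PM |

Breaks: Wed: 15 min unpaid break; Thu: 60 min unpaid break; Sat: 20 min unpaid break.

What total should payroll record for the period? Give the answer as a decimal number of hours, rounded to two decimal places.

Mon: 11:18 AM–9:00 PM = 9 h 42 min
Tue: 11:29 AM–9:57 PM = 10 h 28 min
Wed: 10:24 AM–5:27 PM = 7 h 3 min; less 15 min break → 6 h 48 min
Thu: 10:23 AM–10:13 PM = 11 h 50 min; less 60 min break → 10 h 50 min
Fri: 10:35 AM–3:25 PM = 4 h 50 min
Sat: 6:49 AM–12:50 PM = 6 h 1 min; less 20 min break → 5 h 41 min
Total: 9 h 42 min + 10 h 28 min + 6 h 48 min + 10 h 50 min + 4 h 50 min + 5 h 41 min = 48 h 19 min.

48.32 hours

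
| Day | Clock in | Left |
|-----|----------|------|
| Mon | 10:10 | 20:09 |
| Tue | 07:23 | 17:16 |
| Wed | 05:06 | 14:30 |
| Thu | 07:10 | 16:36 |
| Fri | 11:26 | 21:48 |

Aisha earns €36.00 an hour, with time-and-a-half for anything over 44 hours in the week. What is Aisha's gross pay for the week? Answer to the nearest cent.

Mon: 10:10–20:09 = 9 h 59 min
Tue: 07:23–17:16 = 9 h 53 min
Wed: 05:06–14:30 = 9 h 24 min
Thu: 07:10–16:36 = 9 h 26 min
Fri: 11:26–21:48 = 10 h 22 min
Total worked: 49 h 4 min = 2944 min.
Regular 44 h 0 min = 2640 min at €36.00/h; overtime 5 h 4 min = 304 min at €54.00/h.
Pay = (2640 × €36.00 + 304 × €54.00) ÷ 60 = €1857.60.

€1857.60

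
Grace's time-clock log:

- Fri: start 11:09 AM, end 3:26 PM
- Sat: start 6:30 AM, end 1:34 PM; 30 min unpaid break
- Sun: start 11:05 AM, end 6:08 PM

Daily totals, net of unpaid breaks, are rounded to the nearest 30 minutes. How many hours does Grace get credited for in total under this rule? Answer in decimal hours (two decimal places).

Fri: 11:09 AM–3:26 PM = 4 h 17 min → rounds to 4 h 30 min
Sat: 6:30 AM–1:34 PM = 7 h 4 min − 30 min = 6 h 34 min → rounds to 6 h 30 min
Sun: 11:05 AM–6:08 PM = 7 h 3 min → rounds to 7 h 0 min
Total credited: 18 h 0 min.

18.00 hours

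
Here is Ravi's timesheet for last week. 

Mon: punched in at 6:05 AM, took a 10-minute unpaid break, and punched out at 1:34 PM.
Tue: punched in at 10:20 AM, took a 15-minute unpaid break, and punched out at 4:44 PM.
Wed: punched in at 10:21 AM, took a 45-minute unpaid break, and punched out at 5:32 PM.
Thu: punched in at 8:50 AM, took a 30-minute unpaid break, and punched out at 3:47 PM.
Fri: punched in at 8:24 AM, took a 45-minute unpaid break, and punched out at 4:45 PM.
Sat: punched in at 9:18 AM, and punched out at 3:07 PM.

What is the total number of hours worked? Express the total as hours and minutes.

39 h 46 min

Mon: 6:05 AM–1:34 PM = 7 h 29 min; less 10 min break → 7 h 19 min
Tue: 10:20 AM–4:44 PM = 6 h 24 min; less 15 min break → 6 h 9 min
Wed: 10:21 AM–5:32 PM = 7 h 11 min; less 45 min break → 6 h 26 min
Thu: 8:50 AM–3:47 PM = 6 h 57 min; less 30 min break → 6 h 27 min
Fri: 8:24 AM–4:45 PM = 8 h 21 min; less 45 min break → 7 h 36 min
Sat: 9:18 AM–3:07 PM = 5 h 49 min
Total: 7 h 19 min + 6 h 9 min + 6 h 26 min + 6 h 27 min + 7 h 36 min + 5 h 49 min = 39 h 46 min.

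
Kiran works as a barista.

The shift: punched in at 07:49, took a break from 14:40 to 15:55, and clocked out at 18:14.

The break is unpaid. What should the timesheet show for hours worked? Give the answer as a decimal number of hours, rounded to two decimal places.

9.17 hours

The shift: 07:49–18:14 = 10 h 25 min; less 75 min break → 9 h 10 min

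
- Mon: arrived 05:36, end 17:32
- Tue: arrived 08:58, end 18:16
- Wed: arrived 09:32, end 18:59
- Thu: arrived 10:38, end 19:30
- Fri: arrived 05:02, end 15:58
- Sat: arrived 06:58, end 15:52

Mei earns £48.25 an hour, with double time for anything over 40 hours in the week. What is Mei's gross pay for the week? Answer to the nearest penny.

Mon: 05:36–17:32 = 11 h 56 min
Tue: 08:58–18:16 = 9 h 18 min
Wed: 09:32–18:59 = 9 h 27 min
Thu: 10:38–19:30 = 8 h 52 min
Fri: 05:02–15:58 = 10 h 56 min
Sat: 06:58–15:52 = 8 h 54 min
Total worked: 59 h 23 min = 3563 min.
Regular 40 h 0 min = 2400 min at £48.25/h; overtime 19 h 23 min = 1163 min at £96.50/h.
Pay = (2400 × £48.25 + 1163 × £96.50) ÷ 60 = £3800.49.

£3800.49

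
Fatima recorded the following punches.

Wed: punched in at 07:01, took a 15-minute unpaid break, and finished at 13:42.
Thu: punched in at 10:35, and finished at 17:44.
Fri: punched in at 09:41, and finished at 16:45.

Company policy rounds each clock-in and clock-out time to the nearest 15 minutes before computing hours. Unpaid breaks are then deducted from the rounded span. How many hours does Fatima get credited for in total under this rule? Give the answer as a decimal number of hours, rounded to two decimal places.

20.75 hours

Wed: in 07:01→07:00, out 13:42→13:45; 6 h 45 min − 15 min = 6 h 30 min
Thu: in 10:35→10:30, out 17:44→17:45; 7 h 15 min
Fri: in 09:41→09:45, out 16:45→16:45; 7 h 0 min
Total credited: 20 h 45 min.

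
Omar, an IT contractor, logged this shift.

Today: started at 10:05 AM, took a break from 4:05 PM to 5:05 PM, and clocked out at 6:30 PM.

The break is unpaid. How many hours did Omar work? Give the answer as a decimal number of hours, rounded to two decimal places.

Today: 10:05 AM–6:30 PM = 8 h 25 min; less 60 min break → 7 h 25 min

7.42 hours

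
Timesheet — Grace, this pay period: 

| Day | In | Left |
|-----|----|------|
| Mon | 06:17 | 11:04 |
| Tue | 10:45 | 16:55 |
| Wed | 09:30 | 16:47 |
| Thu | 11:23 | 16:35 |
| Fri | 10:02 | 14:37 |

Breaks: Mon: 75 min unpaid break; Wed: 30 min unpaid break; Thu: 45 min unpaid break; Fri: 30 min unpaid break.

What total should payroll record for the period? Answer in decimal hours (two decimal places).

25.02 hours

Mon: 06:17–11:04 = 4 h 47 min; less 75 min break → 3 h 32 min
Tue: 10:45–16:55 = 6 h 10 min
Wed: 09:30–16:47 = 7 h 17 min; less 30 min break → 6 h 47 min
Thu: 11:23–16:35 = 5 h 12 min; less 45 min break → 4 h 27 min
Fri: 10:02–14:37 = 4 h 35 min; less 30 min break → 4 h 5 min
Total: 3 h 32 min + 6 h 10 min + 6 h 47 min + 4 h 27 min + 4 h 5 min = 25 h 1 min.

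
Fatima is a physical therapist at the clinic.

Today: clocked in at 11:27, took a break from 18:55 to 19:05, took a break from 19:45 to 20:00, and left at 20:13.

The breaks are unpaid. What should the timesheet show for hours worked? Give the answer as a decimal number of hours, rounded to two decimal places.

Today: 11:27–20:13 = 8 h 46 min; less 25 min break → 8 h 21 min

8.35 hours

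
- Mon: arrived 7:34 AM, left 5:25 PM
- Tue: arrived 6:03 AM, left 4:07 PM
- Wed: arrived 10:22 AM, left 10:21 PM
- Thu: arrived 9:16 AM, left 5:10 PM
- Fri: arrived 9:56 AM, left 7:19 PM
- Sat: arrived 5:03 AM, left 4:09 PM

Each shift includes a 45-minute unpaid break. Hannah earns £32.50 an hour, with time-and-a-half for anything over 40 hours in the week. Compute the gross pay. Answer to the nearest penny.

£2069.44

Mon: 7:34 AM–5:25 PM = 9 h 51 min; less 45 min break → 9 h 6 min
Tue: 6:03 AM–4:07 PM = 10 h 4 min; less 45 min break → 9 h 19 min
Wed: 10:22 AM–10:21 PM = 11 h 59 min; less 45 min break → 11 h 14 min
Thu: 9:16 AM–5:10 PM = 7 h 54 min; less 45 min break → 7 h 9 min
Fri: 9:56 AM–7:19 PM = 9 h 23 min; less 45 min break → 8 h 38 min
Sat: 5:03 AM–4:09 PM = 11 h 6 min; less 45 min break → 10 h 21 min
Total worked: 55 h 47 min = 3347 min.
Regular 40 h 0 min = 2400 min at £32.50/h; overtime 15 h 47 min = 947 min at £48.75/h.
Pay = (2400 × £32.50 + 947 × £48.75) ÷ 60 = £2069.44.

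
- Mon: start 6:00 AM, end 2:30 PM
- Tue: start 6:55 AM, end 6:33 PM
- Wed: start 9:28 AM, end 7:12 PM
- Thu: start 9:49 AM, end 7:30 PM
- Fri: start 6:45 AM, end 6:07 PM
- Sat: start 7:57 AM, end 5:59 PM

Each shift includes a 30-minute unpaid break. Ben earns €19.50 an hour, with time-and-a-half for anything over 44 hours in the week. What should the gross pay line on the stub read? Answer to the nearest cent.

Mon: 6:00 AM–2:30 PM = 8 h 30 min; less 30 min break → 8 h 0 min
Tue: 6:55 AM–6:33 PM = 11 h 38 min; less 30 min break → 11 h 8 min
Wed: 9:28 AM–7:12 PM = 9 h 44 min; less 30 min break → 9 h 14 min
Thu: 9:49 AM–7:30 PM = 9 h 41 min; less 30 min break → 9 h 11 min
Fri: 6:45 AM–6:07 PM = 11 h 22 min; less 30 min break → 10 h 52 min
Sat: 7:57 AM–5:59 PM = 10 h 2 min; less 30 min break → 9 h 32 min
Total worked: 57 h 57 min = 3477 min.
Regular 44 h 0 min = 2640 min at €19.50/h; overtime 13 h 57 min = 837 min at €29.25/h.
Pay = (2640 × €19.50 + 837 × €29.25) ÷ 60 = €1266.04.

€1266.04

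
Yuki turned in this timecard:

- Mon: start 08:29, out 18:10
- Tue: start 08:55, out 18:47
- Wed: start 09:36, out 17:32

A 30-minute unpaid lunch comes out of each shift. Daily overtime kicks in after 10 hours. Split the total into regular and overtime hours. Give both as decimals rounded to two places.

Mon: 08:29–18:10 = 9 h 41 min; less 30 min break → 9 h 11 min
Tue: 08:55–18:47 = 9 h 52 min; less 30 min break → 9 h 22 min
Wed: 09:36–17:32 = 7 h 56 min; less 30 min break → 7 h 26 min
Mon reg 9 h 11 min / OT 0 h 0 min; Tue reg 9 h 22 min / OT 0 h 0 min; Wed reg 7 h 26 min / OT 0 h 0 min.
Totals: regular 25 h 59 min, overtime 0 h 0 min.

Regular 25.98 hours, overtime 0.00 hours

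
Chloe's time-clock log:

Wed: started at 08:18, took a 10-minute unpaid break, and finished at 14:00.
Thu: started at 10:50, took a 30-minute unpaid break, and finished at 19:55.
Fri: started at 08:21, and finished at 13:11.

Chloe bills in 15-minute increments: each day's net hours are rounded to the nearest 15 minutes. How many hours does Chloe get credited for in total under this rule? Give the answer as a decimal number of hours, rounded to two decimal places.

Wed: 08:18–14:00 = 5 h 42 min − 10 min = 5 h 32 min → rounds to 5 h 30 min
Thu: 10:50–19:55 = 9 h 5 min − 30 min = 8 h 35 min → rounds to 8 h 30 min
Fri: 08:21–13:11 = 4 h 50 min → rounds to 4 h 45 min
Total credited: 18 h 45 min.

18.75 hours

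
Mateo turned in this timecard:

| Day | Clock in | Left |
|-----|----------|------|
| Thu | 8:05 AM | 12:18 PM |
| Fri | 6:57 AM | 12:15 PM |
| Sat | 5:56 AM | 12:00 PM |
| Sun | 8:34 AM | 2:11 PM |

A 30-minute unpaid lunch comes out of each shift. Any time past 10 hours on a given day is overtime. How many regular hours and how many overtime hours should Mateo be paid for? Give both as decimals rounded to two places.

Regular 19.20 hours, overtime 0.00 hours

Thu: 8:05 AM–12:18 PM = 4 h 13 min; less 30 min break → 3 h 43 min
Fri: 6:57 AM–12:15 PM = 5 h 18 min; less 30 min break → 4 h 48 min
Sat: 5:56 AM–12:00 PM = 6 h 4 min; less 30 min break → 5 h 34 min
Sun: 8:34 AM–2:11 PM = 5 h 37 min; less 30 min break → 5 h 7 min
Thu reg 3 h 43 min / OT 0 h 0 min; Fri reg 4 h 48 min / OT 0 h 0 min; Sat reg 5 h 34 min / OT 0 h 0 min; Sun reg 5 h 7 min / OT 0 h 0 min.
Totals: regular 19 h 12 min, overtime 0 h 0 min.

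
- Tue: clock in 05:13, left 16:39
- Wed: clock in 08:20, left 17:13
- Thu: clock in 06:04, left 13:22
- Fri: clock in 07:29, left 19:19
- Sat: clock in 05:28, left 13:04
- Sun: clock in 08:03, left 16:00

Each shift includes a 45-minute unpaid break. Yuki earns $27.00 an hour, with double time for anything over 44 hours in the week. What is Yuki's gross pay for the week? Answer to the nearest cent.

Tue: 05:13–16:39 = 11 h 26 min; less 45 min break → 10 h 41 min
Wed: 08:20–17:13 = 8 h 53 min; less 45 min break → 8 h 8 min
Thu: 06:04–13:22 = 7 h 18 min; less 45 min break → 6 h 33 min
Fri: 07:29–19:19 = 11 h 50 min; less 45 min break → 11 h 5 min
Sat: 05:28–13:04 = 7 h 36 min; less 45 min break → 6 h 51 min
Sun: 08:03–16:00 = 7 h 57 min; less 45 min break → 7 h 12 min
Total worked: 50 h 30 min = 3030 min.
Regular 44 h 0 min = 2640 min at $27.00/h; overtime 6 h 30 min = 390 min at $54.00/h.
Pay = (2640 × $27.00 + 390 × $54.00) ÷ 60 = $1539.00.

$1539.00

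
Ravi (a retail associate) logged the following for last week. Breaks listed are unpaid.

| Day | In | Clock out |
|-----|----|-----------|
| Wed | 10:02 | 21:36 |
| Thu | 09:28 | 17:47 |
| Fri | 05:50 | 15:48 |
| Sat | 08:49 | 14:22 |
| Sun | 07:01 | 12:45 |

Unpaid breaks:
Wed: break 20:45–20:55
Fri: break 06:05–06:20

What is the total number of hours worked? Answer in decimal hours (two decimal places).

Wed: 10:02–21:36 = 11 h 34 min; less 10 min break → 11 h 24 min
Thu: 09:28–17:47 = 8 h 19 min
Fri: 05:50–15:48 = 9 h 58 min; less 15 min break → 9 h 43 min
Sat: 08:49–14:22 = 5 h 33 min
Sun: 07:01–12:45 = 5 h 44 min
Total: 11 h 24 min + 8 h 19 min + 9 h 43 min + 5 h 33 min + 5 h 44 min = 40 h 43 min.

40.72 hours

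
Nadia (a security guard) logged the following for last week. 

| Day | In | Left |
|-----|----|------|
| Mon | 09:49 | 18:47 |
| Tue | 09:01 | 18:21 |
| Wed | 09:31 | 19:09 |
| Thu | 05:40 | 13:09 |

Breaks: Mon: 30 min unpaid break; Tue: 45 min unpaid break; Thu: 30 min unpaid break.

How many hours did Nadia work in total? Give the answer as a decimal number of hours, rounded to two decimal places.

33.67 hours

Mon: 09:49–18:47 = 8 h 58 min; less 30 min break → 8 h 28 min
Tue: 09:01–18:21 = 9 h 20 min; less 45 min break → 8 h 35 min
Wed: 09:31–19:09 = 9 h 38 min
Thu: 05:40–13:09 = 7 h 29 min; less 30 min break → 6 h 59 min
Total: 8 h 28 min + 8 h 35 min + 9 h 38 min + 6 h 59 min = 33 h 40 min.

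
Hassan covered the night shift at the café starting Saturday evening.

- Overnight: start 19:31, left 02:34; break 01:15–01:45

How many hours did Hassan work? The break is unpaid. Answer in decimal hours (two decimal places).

Overnight: 19:31 → midnight = 4 h 29 min; midnight → 02:34 = 2 h 34 min; span 7 h 3 min; less 30 min break → 6 h 33 min

6.55 hours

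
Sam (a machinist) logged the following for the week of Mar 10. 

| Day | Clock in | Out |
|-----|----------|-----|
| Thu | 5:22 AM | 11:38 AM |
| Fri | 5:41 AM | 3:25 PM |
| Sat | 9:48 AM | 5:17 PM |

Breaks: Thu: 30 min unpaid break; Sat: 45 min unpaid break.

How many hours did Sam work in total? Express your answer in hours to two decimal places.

22.23 hours

Thu: 5:22 AM–11:38 AM = 6 h 16 min; less 30 min break → 5 h 46 min
Fri: 5:41 AM–3:25 PM = 9 h 44 min
Sat: 9:48 AM–5:17 PM = 7 h 29 min; less 45 min break → 6 h 44 min
Total: 5 h 46 min + 9 h 44 min + 6 h 44 min = 22 h 14 min.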